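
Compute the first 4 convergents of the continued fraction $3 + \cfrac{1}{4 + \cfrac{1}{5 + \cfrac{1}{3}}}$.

3/1, 13/4, 68/21, 217/67

Using the convergent recurrence p_i = a_i*p_{i-1} + p_{i-2}, q_i = a_i*q_{i-1} + q_{i-2} with p_{-2}=0, p_{-1}=1, q_{-2}=1, q_{-1}=0:
  i=0: a_0=3, p_0 = 3*1 + 0 = 3, q_0 = 3*0 + 1 = 1.
  i=1: a_1=4, p_1 = 4*3 + 1 = 13, q_1 = 4*1 + 0 = 4.
  i=2: a_2=5, p_2 = 5*13 + 3 = 68, q_2 = 5*4 + 1 = 21.
  i=3: a_3=3, p_3 = 3*68 + 13 = 217, q_3 = 3*21 + 4 = 67.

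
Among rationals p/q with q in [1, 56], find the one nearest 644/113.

Expand x = 644/113 as a continued fraction with the Euclidean algorithm:
  644 = 5*113 + 79, so a_0 = 5.
  113 = 1*79 + 34, so a_1 = 1.
  79 = 2*34 + 11, so a_2 = 2.
  34 = 3*11 + 1, so a_3 = 3.
  11 = 11*1 + 0, so a_4 = 11.
so x = [5; 1, 2, 3, 11].
Convergents (p_i = a_i*p_{i-1} + p_{i-2}, q_i = a_i*q_{i-1} + q_{i-2} with p_{-2}=0, p_{-1}=1, q_{-2}=1, q_{-1}=0), until the denominator exceeds 56:
  i=0: a_0=5, p_0 = 5*1 + 0 = 5, q_0 = 5*0 + 1 = 1.
  i=1: a_1=1, p_1 = 1*5 + 1 = 6, q_1 = 1*1 + 0 = 1.
  i=2: a_2=2, p_2 = 2*6 + 5 = 17, q_2 = 2*1 + 1 = 3.
  i=3: a_3=3, p_3 = 3*17 + 6 = 57, q_3 = 3*3 + 1 = 10.
  i=4: a_4=11, p_4 = 11*57 + 17 = 644, q_4 = 11*10 + 3 = 113.
q_4 = 113 > 56, so the last convergent with denominator <= 56 is p_3/q_3 = 57/10.
The closest fraction with denominator <= 56 is either p_3/q_3 or the intermediate fraction (k*p_3 + p_2)/(k*q_3 + q_2) with the largest k >= 1 whose denominator stays <= 56; these approach x as k grows, and every other convergent or intermediate fraction in range is farther away.
Largest k: floor((56 - q_2)/q_3) = floor((56 - 3)/10) = 5.
That gives (5*57 + 17)/(5*10 + 3) = 302/53.
Compare the errors: |x - 57/10| = |644*10 - 57*113|/(113*10) = 1/1130, and |x - 302/53| = |644*53 - 302*113|/(113*53) = 6/5989.
Cross-multiplying, 1*5989 = 5989 < 6780 = 6*1130, so 1/1130 is smaller: the convergent 57/10 is closer to x than 302/53.

57/10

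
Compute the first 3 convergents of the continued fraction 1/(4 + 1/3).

Using the convergent recurrence p_i = a_i*p_{i-1} + p_{i-2}, q_i = a_i*q_{i-1} + q_{i-2} with p_{-2}=0, p_{-1}=1, q_{-2}=1, q_{-1}=0:
  i=0: a_0=0, p_0 = 0*1 + 0 = 0, q_0 = 0*0 + 1 = 1.
  i=1: a_1=4, p_1 = 4*0 + 1 = 1, q_1 = 4*1 + 0 = 4.
  i=2: a_2=3, p_2 = 3*1 + 0 = 3, q_2 = 3*4 + 1 = 13.

0/1, 1/4, 3/13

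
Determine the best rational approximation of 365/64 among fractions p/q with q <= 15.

Expand x = 365/64 as a continued fraction with the Euclidean algorithm:
  365 = 5*64 + 45, so a_0 = 5.
  64 = 1*45 + 19, so a_1 = 1.
  45 = 2*19 + 7, so a_2 = 2.
  19 = 2*7 + 5, so a_3 = 2.
  7 = 1*5 + 2, so a_4 = 1.
  5 = 2*2 + 1, so a_5 = 2.
  2 = 2*1 + 0, so a_6 = 2.
so x = [5; 1, 2, 2, 1, 2, 2].
Convergents (p_i = a_i*p_{i-1} + p_{i-2}, q_i = a_i*q_{i-1} + q_{i-2} with p_{-2}=0, p_{-1}=1, q_{-2}=1, q_{-1}=0), until the denominator exceeds 15:
  i=0: a_0=5, p_0 = 5*1 + 0 = 5, q_0 = 5*0 + 1 = 1.
  i=1: a_1=1, p_1 = 1*5 + 1 = 6, q_1 = 1*1 + 0 = 1.
  i=2: a_2=2, p_2 = 2*6 + 5 = 17, q_2 = 2*1 + 1 = 3.
  i=3: a_3=2, p_3 = 2*17 + 6 = 40, q_3 = 2*3 + 1 = 7.
  i=4: a_4=1, p_4 = 1*40 + 17 = 57, q_4 = 1*7 + 3 = 10.
  i=5: a_5=2, p_5 = 2*57 + 40 = 154, q_5 = 2*10 + 7 = 27.
q_5 = 27 > 15, so the last convergent with denominator <= 15 is p_4/q_4 = 57/10.
The closest fraction with denominator <= 15 is either p_4/q_4 or the intermediate fraction (k*p_4 + p_3)/(k*q_4 + q_3) with the largest k >= 1 whose denominator stays <= 15; these approach x as k grows, and every other convergent or intermediate fraction in range is farther away.
Largest k: floor((15 - q_3)/q_4) = floor((15 - 7)/10) = 0.
Since k = 0, no intermediate fraction beyond p_4/q_4 has denominator <= 15, so the convergent 57/10 is the closest (its error is |365*10 - 57*64|/(64*10) = 2/640).

57/10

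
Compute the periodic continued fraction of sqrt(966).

Write x_i = (sqrt(966) + m_i)/d_i with (m_0, d_0) = (0, 1). a_0 = floor(sqrt(966)) = 31, since 31^2 = 961 <= 966 < 1024 = 32^2.
Iterate m_{i+1} = d_i*a_i - m_i, d_{i+1} = (966 - m_{i+1}^2)/d_i, a_{i+1} = floor((a_0 + m_{i+1})/d_{i+1}):
  m_1 = 1*31 - 0 = 31, d_1 = (966 - 31^2)/1 = 5/1 = 5, a_1 = floor((31 + 31)/5) = 12.
  m_2 = 5*12 - 31 = 29, d_2 = (966 - 29^2)/5 = 125/5 = 25, a_2 = floor((31 + 29)/25) = 2.
  m_3 = 25*2 - 29 = 21, d_3 = (966 - 21^2)/25 = 525/25 = 21, a_3 = floor((31 + 21)/21) = 2.
  m_4 = 21*2 - 21 = 21, d_4 = (966 - 21^2)/21 = 525/21 = 25, a_4 = floor((31 + 21)/25) = 2.
  m_5 = 25*2 - 21 = 29, d_5 = (966 - 29^2)/25 = 125/25 = 5, a_5 = floor((31 + 29)/5) = 12.
  m_6 = 5*12 - 29 = 31, d_6 = (966 - 31^2)/5 = 5/5 = 1, a_6 = floor((31 + 31)/1) = 62.
  m_7 = 1*62 - 31 = 31, d_7 = (966 - 31^2)/1 = 5/1 = 5: (m_7, d_7) = (m_1, d_1) = (31, 5), so from here the quotients repeat a_1, ..., a_6; the period length is 6.
Hence the expansion of sqrt(966) is a_0 = 31 followed by the repeating block 12, 2, 2, 2, 12, 62 (period 6).

[31; (12, 2, 2, 2, 12, 62)]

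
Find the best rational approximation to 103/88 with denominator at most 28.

Expand x = 103/88 as a continued fraction with the Euclidean algorithm:
  103 = 1*88 + 15, so a_0 = 1.
  88 = 5*15 + 13, so a_1 = 5.
  15 = 1*13 + 2, so a_2 = 1.
  13 = 6*2 + 1, so a_3 = 6.
  2 = 2*1 + 0, so a_4 = 2.
so x = [1; 5, 1, 6, 2].
Convergents (p_i = a_i*p_{i-1} + p_{i-2}, q_i = a_i*q_{i-1} + q_{i-2} with p_{-2}=0, p_{-1}=1, q_{-2}=1, q_{-1}=0), until the denominator exceeds 28:
  i=0: a_0=1, p_0 = 1*1 + 0 = 1, q_0 = 1*0 + 1 = 1.
  i=1: a_1=5, p_1 = 5*1 + 1 = 6, q_1 = 5*1 + 0 = 5.
  i=2: a_2=1, p_2 = 1*6 + 1 = 7, q_2 = 1*5 + 1 = 6.
  i=3: a_3=6, p_3 = 6*7 + 6 = 48, q_3 = 6*6 + 5 = 41.
q_3 = 41 > 28, so the last convergent with denominator <= 28 is p_2/q_2 = 7/6.
The closest fraction with denominator <= 28 is either p_2/q_2 or the intermediate fraction (k*p_2 + p_1)/(k*q_2 + q_1) with the largest k >= 1 whose denominator stays <= 28; these approach x as k grows, and every other convergent or intermediate fraction in range is farther away.
Largest k: floor((28 - q_1)/q_2) = floor((28 - 5)/6) = 3.
That gives (3*7 + 6)/(3*6 + 5) = 27/23.
Compare the errors: |x - 7/6| = |103*6 - 7*88|/(88*6) = 2/528, and |x - 27/23| = |103*23 - 27*88|/(88*23) = 7/2024.
Cross-multiplying, 7*528 = 3696 < 4048 = 2*2024, so 7/2024 is smaller: the intermediate fraction 27/23 is closer to x than 7/6.

27/23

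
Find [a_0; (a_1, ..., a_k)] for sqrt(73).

[8; (1, 1, 5, 5, 1, 1, 16)]

Write x_i = (sqrt(73) + m_i)/d_i with (m_0, d_0) = (0, 1). a_0 = floor(sqrt(73)) = 8, since 8^2 = 64 <= 73 < 81 = 9^2.
Iterate m_{i+1} = d_i*a_i - m_i, d_{i+1} = (73 - m_{i+1}^2)/d_i, a_{i+1} = floor((a_0 + m_{i+1})/d_{i+1}):
  m_1 = 1*8 - 0 = 8, d_1 = (73 - 8^2)/1 = 9/1 = 9, a_1 = floor((8 + 8)/9) = 1.
  m_2 = 9*1 - 8 = 1, d_2 = (73 - 1^2)/9 = 72/9 = 8, a_2 = floor((8 + 1)/8) = 1.
  m_3 = 8*1 - 1 = 7, d_3 = (73 - 7^2)/8 = 24/8 = 3, a_3 = floor((8 + 7)/3) = 5.
  m_4 = 3*5 - 7 = 8, d_4 = (73 - 8^2)/3 = 9/3 = 3, a_4 = floor((8 + 8)/3) = 5.
  m_5 = 3*5 - 8 = 7, d_5 = (73 - 7^2)/3 = 24/3 = 8, a_5 = floor((8 + 7)/8) = 1.
  m_6 = 8*1 - 7 = 1, d_6 = (73 - 1^2)/8 = 72/8 = 9, a_6 = floor((8 + 1)/9) = 1.
  m_7 = 9*1 - 1 = 8, d_7 = (73 - 8^2)/9 = 9/9 = 1, a_7 = floor((8 + 8)/1) = 16.
  m_8 = 1*16 - 8 = 8, d_8 = (73 - 8^2)/1 = 9/1 = 9: (m_8, d_8) = (m_1, d_1) = (8, 9), so from here the quotients repeat a_1, ..., a_7; the period length is 7.
Hence the expansion of sqrt(73) is a_0 = 8 followed by the repeating block 1, 1, 5, 5, 1, 1, 16 (period 7).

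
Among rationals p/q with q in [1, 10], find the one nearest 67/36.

13/7

Expand x = 67/36 as a continued fraction with the Euclidean algorithm:
  67 = 1*36 + 31, so a_0 = 1.
  36 = 1*31 + 5, so a_1 = 1.
  31 = 6*5 + 1, so a_2 = 6.
  5 = 5*1 + 0, so a_3 = 5.
so x = [1; 1, 6, 5].
Convergents (p_i = a_i*p_{i-1} + p_{i-2}, q_i = a_i*q_{i-1} + q_{i-2} with p_{-2}=0, p_{-1}=1, q_{-2}=1, q_{-1}=0), until the denominator exceeds 10:
  i=0: a_0=1, p_0 = 1*1 + 0 = 1, q_0 = 1*0 + 1 = 1.
  i=1: a_1=1, p_1 = 1*1 + 1 = 2, q_1 = 1*1 + 0 = 1.
  i=2: a_2=6, p_2 = 6*2 + 1 = 13, q_2 = 6*1 + 1 = 7.
  i=3: a_3=5, p_3 = 5*13 + 2 = 67, q_3 = 5*7 + 1 = 36.
q_3 = 36 > 10, so the last convergent with denominator <= 10 is p_2/q_2 = 13/7.
The closest fraction with denominator <= 10 is either p_2/q_2 or the intermediate fraction (k*p_2 + p_1)/(k*q_2 + q_1) with the largest k >= 1 whose denominator stays <= 10; these approach x as k grows, and every other convergent or intermediate fraction in range is farther away.
Largest k: floor((10 - q_1)/q_2) = floor((10 - 1)/7) = 1.
That gives (1*13 + 2)/(1*7 + 1) = 15/8.
Compare the errors: |x - 13/7| = |67*7 - 13*36|/(36*7) = 1/252, and |x - 15/8| = |67*8 - 15*36|/(36*8) = 4/288.
Cross-multiplying, 1*288 = 288 < 1008 = 4*252, so 1/252 is smaller: the convergent 13/7 is closer to x than 15/8.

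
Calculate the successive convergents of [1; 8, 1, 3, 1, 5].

1/1, 9/8, 10/9, 39/35, 49/44, 284/255

Using the convergent recurrence p_i = a_i*p_{i-1} + p_{i-2}, q_i = a_i*q_{i-1} + q_{i-2} with p_{-2}=0, p_{-1}=1, q_{-2}=1, q_{-1}=0:
  i=0: a_0=1, p_0 = 1*1 + 0 = 1, q_0 = 1*0 + 1 = 1.
  i=1: a_1=8, p_1 = 8*1 + 1 = 9, q_1 = 8*1 + 0 = 8.
  i=2: a_2=1, p_2 = 1*9 + 1 = 10, q_2 = 1*8 + 1 = 9.
  i=3: a_3=3, p_3 = 3*10 + 9 = 39, q_3 = 3*9 + 8 = 35.
  i=4: a_4=1, p_4 = 1*39 + 10 = 49, q_4 = 1*35 + 9 = 44.
  i=5: a_5=5, p_5 = 5*49 + 39 = 284, q_5 = 5*44 + 35 = 255.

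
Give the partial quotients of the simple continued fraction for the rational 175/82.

[2; 7, 2, 5]

Run the Euclidean algorithm on 175 and 82; the successive quotients are the partial quotients a_0, a_1, ... (each step inverts the fractional part left over by the previous one):
  175 = 2*82 + 11, so a_0 = 2.
  82 = 7*11 + 5, so a_1 = 7.
  11 = 2*5 + 1, so a_2 = 2.
  5 = 5*1 + 0, so a_3 = 5.
The remainder reaches 0 after 4 divisions, so the expansion has 4 partial quotients, read off in order.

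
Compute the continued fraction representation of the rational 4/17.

Run the Euclidean algorithm on 4 and 17; the successive quotients are the partial quotients a_0, a_1, ... (each step inverts the fractional part left over by the previous one):
  4 = 0*17 + 4, so a_0 = 0.
  17 = 4*4 + 1, so a_1 = 4.
  4 = 4*1 + 0, so a_2 = 4.
The remainder reaches 0 after 3 divisions, so the expansion has 3 partial quotients, read off in order.

[0; 4, 4]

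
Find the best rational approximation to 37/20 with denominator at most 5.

9/5

Expand x = 37/20 as a continued fraction with the Euclidean algorithm:
  37 = 1*20 + 17, so a_0 = 1.
  20 = 1*17 + 3, so a_1 = 1.
  17 = 5*3 + 2, so a_2 = 5.
  3 = 1*2 + 1, so a_3 = 1.
  2 = 2*1 + 0, so a_4 = 2.
so x = [1; 1, 5, 1, 2].
Convergents (p_i = a_i*p_{i-1} + p_{i-2}, q_i = a_i*q_{i-1} + q_{i-2} with p_{-2}=0, p_{-1}=1, q_{-2}=1, q_{-1}=0), until the denominator exceeds 5:
  i=0: a_0=1, p_0 = 1*1 + 0 = 1, q_0 = 1*0 + 1 = 1.
  i=1: a_1=1, p_1 = 1*1 + 1 = 2, q_1 = 1*1 + 0 = 1.
  i=2: a_2=5, p_2 = 5*2 + 1 = 11, q_2 = 5*1 + 1 = 6.
q_2 = 6 > 5, so the last convergent with denominator <= 5 is p_1/q_1 = 2/1.
The closest fraction with denominator <= 5 is either p_1/q_1 or the intermediate fraction (k*p_1 + p_0)/(k*q_1 + q_0) with the largest k >= 1 whose denominator stays <= 5; these approach x as k grows, and every other convergent or intermediate fraction in range is farther away.
Largest k: floor((5 - q_0)/q_1) = floor((5 - 1)/1) = 4.
That gives (4*2 + 1)/(4*1 + 1) = 9/5.
Compare the errors: |x - 2/1| = |37*1 - 2*20|/(20*1) = 3/20, and |x - 9/5| = |37*5 - 9*20|/(20*5) = 5/100.
Cross-multiplying, 5*20 = 100 < 300 = 3*100, so 5/100 is smaller: the intermediate fraction 9/5 is closer to x than 2/1.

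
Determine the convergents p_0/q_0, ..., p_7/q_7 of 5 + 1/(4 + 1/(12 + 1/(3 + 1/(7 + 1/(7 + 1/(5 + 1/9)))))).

Using the convergent recurrence p_i = a_i*p_{i-1} + p_{i-2}, q_i = a_i*q_{i-1} + q_{i-2} with p_{-2}=0, p_{-1}=1, q_{-2}=1, q_{-1}=0:
  i=0: a_0=5, p_0 = 5*1 + 0 = 5, q_0 = 5*0 + 1 = 1.
  i=1: a_1=4, p_1 = 4*5 + 1 = 21, q_1 = 4*1 + 0 = 4.
  i=2: a_2=12, p_2 = 12*21 + 5 = 257, q_2 = 12*4 + 1 = 49.
  i=3: a_3=3, p_3 = 3*257 + 21 = 792, q_3 = 3*49 + 4 = 151.
  i=4: a_4=7, p_4 = 7*792 + 257 = 5801, q_4 = 7*151 + 49 = 1106.
  i=5: a_5=7, p_5 = 7*5801 + 792 = 41399, q_5 = 7*1106 + 151 = 7893.
  i=6: a_6=5, p_6 = 5*41399 + 5801 = 212796, q_6 = 5*7893 + 1106 = 40571.
  i=7: a_7=9, p_7 = 9*212796 + 41399 = 1956563, q_7 = 9*40571 + 7893 = 373032.

5/1, 21/4, 257/49, 792/151, 5801/1106, 41399/7893, 212796/40571, 1956563/373032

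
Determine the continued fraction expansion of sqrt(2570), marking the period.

Write x_i = (sqrt(2570) + m_i)/d_i with (m_0, d_0) = (0, 1). a_0 = floor(sqrt(2570)) = 50, since 50^2 = 2500 <= 2570 < 2601 = 51^2.
Iterate m_{i+1} = d_i*a_i - m_i, d_{i+1} = (2570 - m_{i+1}^2)/d_i, a_{i+1} = floor((a_0 + m_{i+1})/d_{i+1}):
  m_1 = 1*50 - 0 = 50, d_1 = (2570 - 50^2)/1 = 70/1 = 70, a_1 = floor((50 + 50)/70) = 1.
  m_2 = 70*1 - 50 = 20, d_2 = (2570 - 20^2)/70 = 2170/70 = 31, a_2 = floor((50 + 20)/31) = 2.
  m_3 = 31*2 - 20 = 42, d_3 = (2570 - 42^2)/31 = 806/31 = 26, a_3 = floor((50 + 42)/26) = 3.
  m_4 = 26*3 - 42 = 36, d_4 = (2570 - 36^2)/26 = 1274/26 = 49, a_4 = floor((50 + 36)/49) = 1.
  m_5 = 49*1 - 36 = 13, d_5 = (2570 - 13^2)/49 = 2401/49 = 49, a_5 = floor((50 + 13)/49) = 1.
  m_6 = 49*1 - 13 = 36, d_6 = (2570 - 36^2)/49 = 1274/49 = 26, a_6 = floor((50 + 36)/26) = 3.
  m_7 = 26*3 - 36 = 42, d_7 = (2570 - 42^2)/26 = 806/26 = 31, a_7 = floor((50 + 42)/31) = 2.
  m_8 = 31*2 - 42 = 20, d_8 = (2570 - 20^2)/31 = 2170/31 = 70, a_8 = floor((50 + 20)/70) = 1.
  m_9 = 70*1 - 20 = 50, d_9 = (2570 - 50^2)/70 = 70/70 = 1, a_9 = floor((50 + 50)/1) = 100.
  m_10 = 1*100 - 50 = 50, d_10 = (2570 - 50^2)/1 = 70/1 = 70: (m_10, d_10) = (m_1, d_1) = (50, 70), so from here the quotients repeat a_1, ..., a_9; the period length is 9.
Hence the expansion of sqrt(2570) is a_0 = 50 followed by the repeating block 1, 2, 3, 1, 1, 3, 2, 1, 100 (period 9).

[50; (1, 2, 3, 1, 1, 3, 2, 1, 100)]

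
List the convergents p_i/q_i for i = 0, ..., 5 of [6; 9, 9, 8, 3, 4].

6/1, 55/9, 501/82, 4063/665, 12690/2077, 54823/8973

Using the convergent recurrence p_i = a_i*p_{i-1} + p_{i-2}, q_i = a_i*q_{i-1} + q_{i-2} with p_{-2}=0, p_{-1}=1, q_{-2}=1, q_{-1}=0:
  i=0: a_0=6, p_0 = 6*1 + 0 = 6, q_0 = 6*0 + 1 = 1.
  i=1: a_1=9, p_1 = 9*6 + 1 = 55, q_1 = 9*1 + 0 = 9.
  i=2: a_2=9, p_2 = 9*55 + 6 = 501, q_2 = 9*9 + 1 = 82.
  i=3: a_3=8, p_3 = 8*501 + 55 = 4063, q_3 = 8*82 + 9 = 665.
  i=4: a_4=3, p_4 = 3*4063 + 501 = 12690, q_4 = 3*665 + 82 = 2077.
  i=5: a_5=4, p_5 = 4*12690 + 4063 = 54823, q_5 = 4*2077 + 665 = 8973.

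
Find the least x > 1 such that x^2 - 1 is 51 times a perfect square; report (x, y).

First expand sqrt(51) as a continued fraction. With x_i = (sqrt(51) + m_i)/d_i and (m_0, d_0) = (0, 1): a_0 = floor(sqrt(51)) = 7, since 7^2 = 49 <= 51 < 64 = 8^2.
Iterate m_{i+1} = d_i*a_i - m_i, d_{i+1} = (51 - m_{i+1}^2)/d_i, a_{i+1} = floor((a_0 + m_{i+1})/d_{i+1}):
  m_1 = 1*7 - 0 = 7, d_1 = (51 - 7^2)/1 = 2/1 = 2, a_1 = floor((7 + 7)/2) = 7.
  m_2 = 2*7 - 7 = 7, d_2 = (51 - 7^2)/2 = 2/2 = 1, a_2 = floor((7 + 7)/1) = 14.
  m_3 = 1*14 - 7 = 7, d_3 = (51 - 7^2)/1 = 2/1 = 2: (m_3, d_3) = (m_1, d_1) = (7, 2), so from here the quotients repeat a_1, a_2; the period length is 2.
So sqrt(51) = [7; (7, 14)] with period length k = 2.
k is even, so the fundamental solution of x^2 - 51y^2 = 1 is (p_{k-1}, q_{k-1}) = (p_1, q_1); compute convergents through index 1.
Convergents (p_i = a_i*p_{i-1} + p_{i-2}, q_i = a_i*q_{i-1} + q_{i-2} with p_{-2}=0, p_{-1}=1, q_{-2}=1, q_{-1}=0):
  i=0: a_0=7, p_0 = 7*1 + 0 = 7, q_0 = 7*0 + 1 = 1.
  i=1: a_1=7, p_1 = 7*7 + 1 = 50, q_1 = 7*1 + 0 = 7.
Check: 50^2 - 51*7^2 = 2500 - 2499 = 1, so (x, y) = (50, 7) solves the equation, and by the theorem it is the least positive solution.

(x, y) = (50, 7)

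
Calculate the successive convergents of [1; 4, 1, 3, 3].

1/1, 5/4, 6/5, 23/19, 75/62

Using the convergent recurrence p_i = a_i*p_{i-1} + p_{i-2}, q_i = a_i*q_{i-1} + q_{i-2} with p_{-2}=0, p_{-1}=1, q_{-2}=1, q_{-1}=0:
  i=0: a_0=1, p_0 = 1*1 + 0 = 1, q_0 = 1*0 + 1 = 1.
  i=1: a_1=4, p_1 = 4*1 + 1 = 5, q_1 = 4*1 + 0 = 4.
  i=2: a_2=1, p_2 = 1*5 + 1 = 6, q_2 = 1*4 + 1 = 5.
  i=3: a_3=3, p_3 = 3*6 + 5 = 23, q_3 = 3*5 + 4 = 19.
  i=4: a_4=3, p_4 = 3*23 + 6 = 75, q_4 = 3*19 + 5 = 62.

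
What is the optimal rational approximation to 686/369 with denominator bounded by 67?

119/64

Expand x = 686/369 as a continued fraction with the Euclidean algorithm:
  686 = 1*369 + 317, so a_0 = 1.
  369 = 1*317 + 52, so a_1 = 1.
  317 = 6*52 + 5, so a_2 = 6.
  52 = 10*5 + 2, so a_3 = 10.
  5 = 2*2 + 1, so a_4 = 2.
  2 = 2*1 + 0, so a_5 = 2.
so x = [1; 1, 6, 10, 2, 2].
Convergents (p_i = a_i*p_{i-1} + p_{i-2}, q_i = a_i*q_{i-1} + q_{i-2} with p_{-2}=0, p_{-1}=1, q_{-2}=1, q_{-1}=0), until the denominator exceeds 67:
  i=0: a_0=1, p_0 = 1*1 + 0 = 1, q_0 = 1*0 + 1 = 1.
  i=1: a_1=1, p_1 = 1*1 + 1 = 2, q_1 = 1*1 + 0 = 1.
  i=2: a_2=6, p_2 = 6*2 + 1 = 13, q_2 = 6*1 + 1 = 7.
  i=3: a_3=10, p_3 = 10*13 + 2 = 132, q_3 = 10*7 + 1 = 71.
q_3 = 71 > 67, so the last convergent with denominator <= 67 is p_2/q_2 = 13/7.
The closest fraction with denominator <= 67 is either p_2/q_2 or the intermediate fraction (k*p_2 + p_1)/(k*q_2 + q_1) with the largest k >= 1 whose denominator stays <= 67; these approach x as k grows, and every other convergent or intermediate fraction in range is farther away.
Largest k: floor((67 - q_1)/q_2) = floor((67 - 1)/7) = 9.
That gives (9*13 + 2)/(9*7 + 1) = 119/64.
Compare the errors: |x - 13/7| = |686*7 - 13*369|/(369*7) = 5/2583, and |x - 119/64| = |686*64 - 119*369|/(369*64) = 7/23616.
Cross-multiplying, 7*2583 = 18081 < 118080 = 5*23616, so 7/23616 is smaller: the intermediate fraction 119/64 is closer to x than 13/7.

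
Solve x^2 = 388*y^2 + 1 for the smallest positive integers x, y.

(x, y) = (62809633, 3188676)

First expand sqrt(388) as a continued fraction. With x_i = (sqrt(388) + m_i)/d_i and (m_0, d_0) = (0, 1): a_0 = floor(sqrt(388)) = 19, since 19^2 = 361 <= 388 < 400 = 20^2.
Iterate m_{i+1} = d_i*a_i - m_i, d_{i+1} = (388 - m_{i+1}^2)/d_i, a_{i+1} = floor((a_0 + m_{i+1})/d_{i+1}):
  m_1 = 1*19 - 0 = 19, d_1 = (388 - 19^2)/1 = 27/1 = 27, a_1 = floor((19 + 19)/27) = 1.
  m_2 = 27*1 - 19 = 8, d_2 = (388 - 8^2)/27 = 324/27 = 12, a_2 = floor((19 + 8)/12) = 2.
  m_3 = 12*2 - 8 = 16, d_3 = (388 - 16^2)/12 = 132/12 = 11, a_3 = floor((19 + 16)/11) = 3.
  m_4 = 11*3 - 16 = 17, d_4 = (388 - 17^2)/11 = 99/11 = 9, a_4 = floor((19 + 17)/9) = 4.
  m_5 = 9*4 - 17 = 19, d_5 = (388 - 19^2)/9 = 27/9 = 3, a_5 = floor((19 + 19)/3) = 12.
  m_6 = 3*12 - 19 = 17, d_6 = (388 - 17^2)/3 = 99/3 = 33, a_6 = floor((19 + 17)/33) = 1.
  m_7 = 33*1 - 17 = 16, d_7 = (388 - 16^2)/33 = 132/33 = 4, a_7 = floor((19 + 16)/4) = 8.
  m_8 = 4*8 - 16 = 16, d_8 = (388 - 16^2)/4 = 132/4 = 33, a_8 = floor((19 + 16)/33) = 1.
  m_9 = 33*1 - 16 = 17, d_9 = (388 - 17^2)/33 = 99/33 = 3, a_9 = floor((19 + 17)/3) = 12.
  m_10 = 3*12 - 17 = 19, d_10 = (388 - 19^2)/3 = 27/3 = 9, a_10 = floor((19 + 19)/9) = 4.
  m_11 = 9*4 - 19 = 17, d_11 = (388 - 17^2)/9 = 99/9 = 11, a_11 = floor((19 + 17)/11) = 3.
  m_12 = 11*3 - 17 = 16, d_12 = (388 - 16^2)/11 = 132/11 = 12, a_12 = floor((19 + 16)/12) = 2.
  m_13 = 12*2 - 16 = 8, d_13 = (388 - 8^2)/12 = 324/12 = 27, a_13 = floor((19 + 8)/27) = 1.
  m_14 = 27*1 - 8 = 19, d_14 = (388 - 19^2)/27 = 27/27 = 1, a_14 = floor((19 + 19)/1) = 38.
  m_15 = 1*38 - 19 = 19, d_15 = (388 - 19^2)/1 = 27/1 = 27: (m_15, d_15) = (m_1, d_1) = (19, 27), so from here the quotients repeat a_1, ..., a_14; the period length is 14.
So sqrt(388) = [19; (1, 2, 3, 4, 12, 1, 8, 1, 12, 4, 3, 2, 1, 38)] with period length k = 14.
k is even, so the fundamental solution of x^2 - 388y^2 = 1 is (p_{k-1}, q_{k-1}) = (p_13, q_13); compute convergents through index 13.
Convergents (p_i = a_i*p_{i-1} + p_{i-2}, q_i = a_i*q_{i-1} + q_{i-2} with p_{-2}=0, p_{-1}=1, q_{-2}=1, q_{-1}=0):
  i=0: a_0=19, p_0 = 19*1 + 0 = 19, q_0 = 19*0 + 1 = 1.
  i=1: a_1=1, p_1 = 1*19 + 1 = 20, q_1 = 1*1 + 0 = 1.
  i=2: a_2=2, p_2 = 2*20 + 19 = 59, q_2 = 2*1 + 1 = 3.
  i=3: a_3=3, p_3 = 3*59 + 20 = 197, q_3 = 3*3 + 1 = 10.
  i=4: a_4=4, p_4 = 4*197 + 59 = 847, q_4 = 4*10 + 3 = 43.
  i=5: a_5=12, p_5 = 12*847 + 197 = 10361, q_5 = 12*43 + 10 = 526.
  i=6: a_6=1, p_6 = 1*10361 + 847 = 11208, q_6 = 1*526 + 43 = 569.
  i=7: a_7=8, p_7 = 8*11208 + 10361 = 100025, q_7 = 8*569 + 526 = 5078.
  i=8: a_8=1, p_8 = 1*100025 + 11208 = 111233, q_8 = 1*5078 + 569 = 5647.
  i=9: a_9=12, p_9 = 12*111233 + 100025 = 1434821, q_9 = 12*5647 + 5078 = 72842.
  i=10: a_10=4, p_10 = 4*1434821 + 111233 = 5850517, q_10 = 4*72842 + 5647 = 297015.
  i=11: a_11=3, p_11 = 3*5850517 + 1434821 = 18986372, q_11 = 3*297015 + 72842 = 963887.
  i=12: a_12=2, p_12 = 2*18986372 + 5850517 = 43823261, q_12 = 2*963887 + 297015 = 2224789.
  i=13: a_13=1, p_13 = 1*43823261 + 18986372 = 62809633, q_13 = 1*2224789 + 963887 = 3188676.
Check: 62809633^2 - 388*3188676^2 = 3945049997594689 - 3945049997594688 = 1, so (x, y) = (62809633, 3188676) solves the equation, and by the theorem it is the least positive solution.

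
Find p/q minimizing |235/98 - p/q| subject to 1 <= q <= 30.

12/5

Expand x = 235/98 as a continued fraction with the Euclidean algorithm:
  235 = 2*98 + 39, so a_0 = 2.
  98 = 2*39 + 20, so a_1 = 2.
  39 = 1*20 + 19, so a_2 = 1.
  20 = 1*19 + 1, so a_3 = 1.
  19 = 19*1 + 0, so a_4 = 19.
so x = [2; 2, 1, 1, 19].
Convergents (p_i = a_i*p_{i-1} + p_{i-2}, q_i = a_i*q_{i-1} + q_{i-2} with p_{-2}=0, p_{-1}=1, q_{-2}=1, q_{-1}=0), until the denominator exceeds 30:
  i=0: a_0=2, p_0 = 2*1 + 0 = 2, q_0 = 2*0 + 1 = 1.
  i=1: a_1=2, p_1 = 2*2 + 1 = 5, q_1 = 2*1 + 0 = 2.
  i=2: a_2=1, p_2 = 1*5 + 2 = 7, q_2 = 1*2 + 1 = 3.
  i=3: a_3=1, p_3 = 1*7 + 5 = 12, q_3 = 1*3 + 2 = 5.
  i=4: a_4=19, p_4 = 19*12 + 7 = 235, q_4 = 19*5 + 3 = 98.
q_4 = 98 > 30, so the last convergent with denominator <= 30 is p_3/q_3 = 12/5.
The closest fraction with denominator <= 30 is either p_3/q_3 or the intermediate fraction (k*p_3 + p_2)/(k*q_3 + q_2) with the largest k >= 1 whose denominator stays <= 30; these approach x as k grows, and every other convergent or intermediate fraction in range is farther away.
Largest k: floor((30 - q_2)/q_3) = floor((30 - 3)/5) = 5.
That gives (5*12 + 7)/(5*5 + 3) = 67/28.
Compare the errors: |x - 12/5| = |235*5 - 12*98|/(98*5) = 1/490, and |x - 67/28| = |235*28 - 67*98|/(98*28) = 14/2744.
Cross-multiplying, 1*2744 = 2744 < 6860 = 14*490, so 1/490 is smaller: the convergent 12/5 is closer to x than 67/28.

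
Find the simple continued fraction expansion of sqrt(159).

Write x_i = (sqrt(159) + m_i)/d_i with (m_0, d_0) = (0, 1). a_0 = floor(sqrt(159)) = 12, since 12^2 = 144 <= 159 < 169 = 13^2.
Iterate m_{i+1} = d_i*a_i - m_i, d_{i+1} = (159 - m_{i+1}^2)/d_i, a_{i+1} = floor((a_0 + m_{i+1})/d_{i+1}):
  m_1 = 1*12 - 0 = 12, d_1 = (159 - 12^2)/1 = 15/1 = 15, a_1 = floor((12 + 12)/15) = 1.
  m_2 = 15*1 - 12 = 3, d_2 = (159 - 3^2)/15 = 150/15 = 10, a_2 = floor((12 + 3)/10) = 1.
  m_3 = 10*1 - 3 = 7, d_3 = (159 - 7^2)/10 = 110/10 = 11, a_3 = floor((12 + 7)/11) = 1.
  m_4 = 11*1 - 7 = 4, d_4 = (159 - 4^2)/11 = 143/11 = 13, a_4 = floor((12 + 4)/13) = 1.
  m_5 = 13*1 - 4 = 9, d_5 = (159 - 9^2)/13 = 78/13 = 6, a_5 = floor((12 + 9)/6) = 3.
  m_6 = 6*3 - 9 = 9, d_6 = (159 - 9^2)/6 = 78/6 = 13, a_6 = floor((12 + 9)/13) = 1.
  m_7 = 13*1 - 9 = 4, d_7 = (159 - 4^2)/13 = 143/13 = 11, a_7 = floor((12 + 4)/11) = 1.
  m_8 = 11*1 - 4 = 7, d_8 = (159 - 7^2)/11 = 110/11 = 10, a_8 = floor((12 + 7)/10) = 1.
  m_9 = 10*1 - 7 = 3, d_9 = (159 - 3^2)/10 = 150/10 = 15, a_9 = floor((12 + 3)/15) = 1.
  m_10 = 15*1 - 3 = 12, d_10 = (159 - 12^2)/15 = 15/15 = 1, a_10 = floor((12 + 12)/1) = 24.
  m_11 = 1*24 - 12 = 12, d_11 = (159 - 12^2)/1 = 15/1 = 15: (m_11, d_11) = (m_1, d_1) = (12, 15), so from here the quotients repeat a_1, ..., a_10; the period length is 10.
Hence the expansion of sqrt(159) is a_0 = 12 followed by the repeating block 1, 1, 1, 1, 3, 1, 1, 1, 1, 24 (period 10).

[12; (1, 1, 1, 1, 3, 1, 1, 1, 1, 24)]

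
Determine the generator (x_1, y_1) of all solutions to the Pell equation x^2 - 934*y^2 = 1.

(x, y) = (3034565, 99294)

First expand sqrt(934) as a continued fraction. With x_i = (sqrt(934) + m_i)/d_i and (m_0, d_0) = (0, 1): a_0 = floor(sqrt(934)) = 30, since 30^2 = 900 <= 934 < 961 = 31^2.
Iterate m_{i+1} = d_i*a_i - m_i, d_{i+1} = (934 - m_{i+1}^2)/d_i, a_{i+1} = floor((a_0 + m_{i+1})/d_{i+1}):
  m_1 = 1*30 - 0 = 30, d_1 = (934 - 30^2)/1 = 34/1 = 34, a_1 = floor((30 + 30)/34) = 1.
  m_2 = 34*1 - 30 = 4, d_2 = (934 - 4^2)/34 = 918/34 = 27, a_2 = floor((30 + 4)/27) = 1.
  m_3 = 27*1 - 4 = 23, d_3 = (934 - 23^2)/27 = 405/27 = 15, a_3 = floor((30 + 23)/15) = 3.
  m_4 = 15*3 - 23 = 22, d_4 = (934 - 22^2)/15 = 450/15 = 30, a_4 = floor((30 + 22)/30) = 1.
  m_5 = 30*1 - 22 = 8, d_5 = (934 - 8^2)/30 = 870/30 = 29, a_5 = floor((30 + 8)/29) = 1.
  m_6 = 29*1 - 8 = 21, d_6 = (934 - 21^2)/29 = 493/29 = 17, a_6 = floor((30 + 21)/17) = 3.
  m_7 = 17*3 - 21 = 30, d_7 = (934 - 30^2)/17 = 34/17 = 2, a_7 = floor((30 + 30)/2) = 30.
  m_8 = 2*30 - 30 = 30, d_8 = (934 - 30^2)/2 = 34/2 = 17, a_8 = floor((30 + 30)/17) = 3.
  m_9 = 17*3 - 30 = 21, d_9 = (934 - 21^2)/17 = 493/17 = 29, a_9 = floor((30 + 21)/29) = 1.
  m_10 = 29*1 - 21 = 8, d_10 = (934 - 8^2)/29 = 870/29 = 30, a_10 = floor((30 + 8)/30) = 1.
  m_11 = 30*1 - 8 = 22, d_11 = (934 - 22^2)/30 = 450/30 = 15, a_11 = floor((30 + 22)/15) = 3.
  m_12 = 15*3 - 22 = 23, d_12 = (934 - 23^2)/15 = 405/15 = 27, a_12 = floor((30 + 23)/27) = 1.
  m_13 = 27*1 - 23 = 4, d_13 = (934 - 4^2)/27 = 918/27 = 34, a_13 = floor((30 + 4)/34) = 1.
  m_14 = 34*1 - 4 = 30, d_14 = (934 - 30^2)/34 = 34/34 = 1, a_14 = floor((30 + 30)/1) = 60.
  m_15 = 1*60 - 30 = 30, d_15 = (934 - 30^2)/1 = 34/1 = 34: (m_15, d_15) = (m_1, d_1) = (30, 34), so from here the quotients repeat a_1, ..., a_14; the period length is 14.
So sqrt(934) = [30; (1, 1, 3, 1, 1, 3, 30, 3, 1, 1, 3, 1, 1, 60)] with period length k = 14.
k is even, so the fundamental solution of x^2 - 934y^2 = 1 is (p_{k-1}, q_{k-1}) = (p_13, q_13); compute convergents through index 13.
Convergents (p_i = a_i*p_{i-1} + p_{i-2}, q_i = a_i*q_{i-1} + q_{i-2} with p_{-2}=0, p_{-1}=1, q_{-2}=1, q_{-1}=0):
  i=0: a_0=30, p_0 = 30*1 + 0 = 30, q_0 = 30*0 + 1 = 1.
  i=1: a_1=1, p_1 = 1*30 + 1 = 31, q_1 = 1*1 + 0 = 1.
  i=2: a_2=1, p_2 = 1*31 + 30 = 61, q_2 = 1*1 + 1 = 2.
  i=3: a_3=3, p_3 = 3*61 + 31 = 214, q_3 = 3*2 + 1 = 7.
  i=4: a_4=1, p_4 = 1*214 + 61 = 275, q_4 = 1*7 + 2 = 9.
  i=5: a_5=1, p_5 = 1*275 + 214 = 489, q_5 = 1*9 + 7 = 16.
  i=6: a_6=3, p_6 = 3*489 + 275 = 1742, q_6 = 3*16 + 9 = 57.
  i=7: a_7=30, p_7 = 30*1742 + 489 = 52749, q_7 = 30*57 + 16 = 1726.
  i=8: a_8=3, p_8 = 3*52749 + 1742 = 159989, q_8 = 3*1726 + 57 = 5235.
  i=9: a_9=1, p_9 = 1*159989 + 52749 = 212738, q_9 = 1*5235 + 1726 = 6961.
  i=10: a_10=1, p_10 = 1*212738 + 159989 = 372727, q_10 = 1*6961 + 5235 = 12196.
  i=11: a_11=3, p_11 = 3*372727 + 212738 = 1330919, q_11 = 3*12196 + 6961 = 43549.
  i=12: a_12=1, p_12 = 1*1330919 + 372727 = 1703646, q_12 = 1*43549 + 12196 = 55745.
  i=13: a_13=1, p_13 = 1*1703646 + 1330919 = 3034565, q_13 = 1*55745 + 43549 = 99294.
Check: 3034565^2 - 934*99294^2 = 9208584739225 - 9208584739224 = 1, so (x, y) = (3034565, 99294) solves the equation, and by the theorem it is the least positive solution.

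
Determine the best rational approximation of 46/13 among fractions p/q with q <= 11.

39/11

Expand x = 46/13 as a continued fraction with the Euclidean algorithm:
  46 = 3*13 + 7, so a_0 = 3.
  13 = 1*7 + 6, so a_1 = 1.
  7 = 1*6 + 1, so a_2 = 1.
  6 = 6*1 + 0, so a_3 = 6.
so x = [3; 1, 1, 6].
Convergents (p_i = a_i*p_{i-1} + p_{i-2}, q_i = a_i*q_{i-1} + q_{i-2} with p_{-2}=0, p_{-1}=1, q_{-2}=1, q_{-1}=0), until the denominator exceeds 11:
  i=0: a_0=3, p_0 = 3*1 + 0 = 3, q_0 = 3*0 + 1 = 1.
  i=1: a_1=1, p_1 = 1*3 + 1 = 4, q_1 = 1*1 + 0 = 1.
  i=2: a_2=1, p_2 = 1*4 + 3 = 7, q_2 = 1*1 + 1 = 2.
  i=3: a_3=6, p_3 = 6*7 + 4 = 46, q_3 = 6*2 + 1 = 13.
q_3 = 13 > 11, so the last convergent with denominator <= 11 is p_2/q_2 = 7/2.
The closest fraction with denominator <= 11 is either p_2/q_2 or the intermediate fraction (k*p_2 + p_1)/(k*q_2 + q_1) with the largest k >= 1 whose denominator stays <= 11; these approach x as k grows, and every other convergent or intermediate fraction in range is farther away.
Largest k: floor((11 - q_1)/q_2) = floor((11 - 1)/2) = 5.
That gives (5*7 + 4)/(5*2 + 1) = 39/11.
Compare the errors: |x - 7/2| = |46*2 - 7*13|/(13*2) = 1/26, and |x - 39/11| = |46*11 - 39*13|/(13*11) = 1/143.
Cross-multiplying, 1*26 = 26 < 143 = 1*143, so 1/143 is smaller: the intermediate fraction 39/11 is closer to x than 7/2.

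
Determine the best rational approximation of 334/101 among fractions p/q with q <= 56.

Expand x = 334/101 as a continued fraction with the Euclidean algorithm:
  334 = 3*101 + 31, so a_0 = 3.
  101 = 3*31 + 8, so a_1 = 3.
  31 = 3*8 + 7, so a_2 = 3.
  8 = 1*7 + 1, so a_3 = 1.
  7 = 7*1 + 0, so a_4 = 7.
so x = [3; 3, 3, 1, 7].
Convergents (p_i = a_i*p_{i-1} + p_{i-2}, q_i = a_i*q_{i-1} + q_{i-2} with p_{-2}=0, p_{-1}=1, q_{-2}=1, q_{-1}=0), until the denominator exceeds 56:
  i=0: a_0=3, p_0 = 3*1 + 0 = 3, q_0 = 3*0 + 1 = 1.
  i=1: a_1=3, p_1 = 3*3 + 1 = 10, q_1 = 3*1 + 0 = 3.
  i=2: a_2=3, p_2 = 3*10 + 3 = 33, q_2 = 3*3 + 1 = 10.
  i=3: a_3=1, p_3 = 1*33 + 10 = 43, q_3 = 1*10 + 3 = 13.
  i=4: a_4=7, p_4 = 7*43 + 33 = 334, q_4 = 7*13 + 10 = 101.
q_4 = 101 > 56, so the last convergent with denominator <= 56 is p_3/q_3 = 43/13.
The closest fraction with denominator <= 56 is either p_3/q_3 or the intermediate fraction (k*p_3 + p_2)/(k*q_3 + q_2) with the largest k >= 1 whose denominator stays <= 56; these approach x as k grows, and every other convergent or intermediate fraction in range is farther away.
Largest k: floor((56 - q_2)/q_3) = floor((56 - 10)/13) = 3.
That gives (3*43 + 33)/(3*13 + 10) = 162/49.
Compare the errors: |x - 43/13| = |334*13 - 43*101|/(101*13) = 1/1313, and |x - 162/49| = |334*49 - 162*101|/(101*49) = 4/4949.
Cross-multiplying, 1*4949 = 4949 < 5252 = 4*1313, so 1/1313 is smaller: the convergent 43/13 is closer to x than 162/49.

43/13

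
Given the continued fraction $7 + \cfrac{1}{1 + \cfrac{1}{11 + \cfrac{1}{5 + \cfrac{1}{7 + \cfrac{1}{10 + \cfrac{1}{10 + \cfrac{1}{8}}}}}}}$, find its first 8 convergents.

7/1, 8/1, 95/12, 483/61, 3476/439, 35243/4451, 355906/44949, 2882491/364043

Using the convergent recurrence p_i = a_i*p_{i-1} + p_{i-2}, q_i = a_i*q_{i-1} + q_{i-2} with p_{-2}=0, p_{-1}=1, q_{-2}=1, q_{-1}=0:
  i=0: a_0=7, p_0 = 7*1 + 0 = 7, q_0 = 7*0 + 1 = 1.
  i=1: a_1=1, p_1 = 1*7 + 1 = 8, q_1 = 1*1 + 0 = 1.
  i=2: a_2=11, p_2 = 11*8 + 7 = 95, q_2 = 11*1 + 1 = 12.
  i=3: a_3=5, p_3 = 5*95 + 8 = 483, q_3 = 5*12 + 1 = 61.
  i=4: a_4=7, p_4 = 7*483 + 95 = 3476, q_4 = 7*61 + 12 = 439.
  i=5: a_5=10, p_5 = 10*3476 + 483 = 35243, q_5 = 10*439 + 61 = 4451.
  i=6: a_6=10, p_6 = 10*35243 + 3476 = 355906, q_6 = 10*4451 + 439 = 44949.
  i=7: a_7=8, p_7 = 8*355906 + 35243 = 2882491, q_7 = 8*44949 + 4451 = 364043.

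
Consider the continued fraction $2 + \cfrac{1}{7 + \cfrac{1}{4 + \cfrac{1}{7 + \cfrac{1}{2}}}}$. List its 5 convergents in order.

Using the convergent recurrence p_i = a_i*p_{i-1} + p_{i-2}, q_i = a_i*q_{i-1} + q_{i-2} with p_{-2}=0, p_{-1}=1, q_{-2}=1, q_{-1}=0:
  i=0: a_0=2, p_0 = 2*1 + 0 = 2, q_0 = 2*0 + 1 = 1.
  i=1: a_1=7, p_1 = 7*2 + 1 = 15, q_1 = 7*1 + 0 = 7.
  i=2: a_2=4, p_2 = 4*15 + 2 = 62, q_2 = 4*7 + 1 = 29.
  i=3: a_3=7, p_3 = 7*62 + 15 = 449, q_3 = 7*29 + 7 = 210.
  i=4: a_4=2, p_4 = 2*449 + 62 = 960, q_4 = 2*210 + 29 = 449.

2/1, 15/7, 62/29, 449/210, 960/449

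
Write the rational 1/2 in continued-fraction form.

Run the Euclidean algorithm on 1 and 2; the successive quotients are the partial quotients a_0, a_1, ... (each step inverts the fractional part left over by the previous one):
  1 = 0*2 + 1, so a_0 = 0.
  2 = 2*1 + 0, so a_1 = 2.
The remainder reaches 0 after 2 divisions, so the expansion has 2 partial quotients, read off in order.

[0; 2]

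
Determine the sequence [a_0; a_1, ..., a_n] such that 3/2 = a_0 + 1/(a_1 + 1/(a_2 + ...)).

[1; 2]

Run the Euclidean algorithm on 3 and 2; the successive quotients are the partial quotients a_0, a_1, ... (each step inverts the fractional part left over by the previous one):
  3 = 1*2 + 1, so a_0 = 1.
  2 = 2*1 + 0, so a_1 = 2.
The remainder reaches 0 after 2 divisions, so the expansion has 2 partial quotients, read off in order.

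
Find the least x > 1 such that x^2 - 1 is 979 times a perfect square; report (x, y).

First expand sqrt(979) as a continued fraction. With x_i = (sqrt(979) + m_i)/d_i and (m_0, d_0) = (0, 1): a_0 = floor(sqrt(979)) = 31, since 31^2 = 961 <= 979 < 1024 = 32^2.
Iterate m_{i+1} = d_i*a_i - m_i, d_{i+1} = (979 - m_{i+1}^2)/d_i, a_{i+1} = floor((a_0 + m_{i+1})/d_{i+1}):
  m_1 = 1*31 - 0 = 31, d_1 = (979 - 31^2)/1 = 18/1 = 18, a_1 = floor((31 + 31)/18) = 3.
  m_2 = 18*3 - 31 = 23, d_2 = (979 - 23^2)/18 = 450/18 = 25, a_2 = floor((31 + 23)/25) = 2.
  m_3 = 25*2 - 23 = 27, d_3 = (979 - 27^2)/25 = 250/25 = 10, a_3 = floor((31 + 27)/10) = 5.
  m_4 = 10*5 - 27 = 23, d_4 = (979 - 23^2)/10 = 450/10 = 45, a_4 = floor((31 + 23)/45) = 1.
  m_5 = 45*1 - 23 = 22, d_5 = (979 - 22^2)/45 = 495/45 = 11, a_5 = floor((31 + 22)/11) = 4.
  m_6 = 11*4 - 22 = 22, d_6 = (979 - 22^2)/11 = 495/11 = 45, a_6 = floor((31 + 22)/45) = 1.
  m_7 = 45*1 - 22 = 23, d_7 = (979 - 23^2)/45 = 450/45 = 10, a_7 = floor((31 + 23)/10) = 5.
  m_8 = 10*5 - 23 = 27, d_8 = (979 - 27^2)/10 = 250/10 = 25, a_8 = floor((31 + 27)/25) = 2.
  m_9 = 25*2 - 27 = 23, d_9 = (979 - 23^2)/25 = 450/25 = 18, a_9 = floor((31 + 23)/18) = 3.
  m_10 = 18*3 - 23 = 31, d_10 = (979 - 31^2)/18 = 18/18 = 1, a_10 = floor((31 + 31)/1) = 62.
  m_11 = 1*62 - 31 = 31, d_11 = (979 - 31^2)/1 = 18/1 = 18: (m_11, d_11) = (m_1, d_1) = (31, 18), so from here the quotients repeat a_1, ..., a_10; the period length is 10.
So sqrt(979) = [31; (3, 2, 5, 1, 4, 1, 5, 2, 3, 62)] with period length k = 10.
k is even, so the fundamental solution of x^2 - 979y^2 = 1 is (p_{k-1}, q_{k-1}) = (p_9, q_9); compute convergents through index 9.
Convergents (p_i = a_i*p_{i-1} + p_{i-2}, q_i = a_i*q_{i-1} + q_{i-2} with p_{-2}=0, p_{-1}=1, q_{-2}=1, q_{-1}=0):
  i=0: a_0=31, p_0 = 31*1 + 0 = 31, q_0 = 31*0 + 1 = 1.
  i=1: a_1=3, p_1 = 3*31 + 1 = 94, q_1 = 3*1 + 0 = 3.
  i=2: a_2=2, p_2 = 2*94 + 31 = 219, q_2 = 2*3 + 1 = 7.
  i=3: a_3=5, p_3 = 5*219 + 94 = 1189, q_3 = 5*7 + 3 = 38.
  i=4: a_4=1, p_4 = 1*1189 + 219 = 1408, q_4 = 1*38 + 7 = 45.
  i=5: a_5=4, p_5 = 4*1408 + 1189 = 6821, q_5 = 4*45 + 38 = 218.
  i=6: a_6=1, p_6 = 1*6821 + 1408 = 8229, q_6 = 1*218 + 45 = 263.
  i=7: a_7=5, p_7 = 5*8229 + 6821 = 47966, q_7 = 5*263 + 218 = 1533.
  i=8: a_8=2, p_8 = 2*47966 + 8229 = 104161, q_8 = 2*1533 + 263 = 3329.
  i=9: a_9=3, p_9 = 3*104161 + 47966 = 360449, q_9 = 3*3329 + 1533 = 11520.
Check: 360449^2 - 979*11520^2 = 129923481601 - 129923481600 = 1, so (x, y) = (360449, 11520) solves the equation, and by the theorem it is the least positive solution.

(x, y) = (360449, 11520)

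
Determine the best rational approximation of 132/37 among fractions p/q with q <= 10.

Expand x = 132/37 as a continued fraction with the Euclidean algorithm:
  132 = 3*37 + 21, so a_0 = 3.
  37 = 1*21 + 16, so a_1 = 1.
  21 = 1*16 + 5, so a_2 = 1.
  16 = 3*5 + 1, so a_3 = 3.
  5 = 5*1 + 0, so a_4 = 5.
so x = [3; 1, 1, 3, 5].
Convergents (p_i = a_i*p_{i-1} + p_{i-2}, q_i = a_i*q_{i-1} + q_{i-2} with p_{-2}=0, p_{-1}=1, q_{-2}=1, q_{-1}=0), until the denominator exceeds 10:
  i=0: a_0=3, p_0 = 3*1 + 0 = 3, q_0 = 3*0 + 1 = 1.
  i=1: a_1=1, p_1 = 1*3 + 1 = 4, q_1 = 1*1 + 0 = 1.
  i=2: a_2=1, p_2 = 1*4 + 3 = 7, q_2 = 1*1 + 1 = 2.
  i=3: a_3=3, p_3 = 3*7 + 4 = 25, q_3 = 3*2 + 1 = 7.
  i=4: a_4=5, p_4 = 5*25 + 7 = 132, q_4 = 5*7 + 2 = 37.
q_4 = 37 > 10, so the last convergent with denominator <= 10 is p_3/q_3 = 25/7.
The closest fraction with denominator <= 10 is either p_3/q_3 or the intermediate fraction (k*p_3 + p_2)/(k*q_3 + q_2) with the largest k >= 1 whose denominator stays <= 10; these approach x as k grows, and every other convergent or intermediate fraction in range is farther away.
Largest k: floor((10 - q_2)/q_3) = floor((10 - 2)/7) = 1.
That gives (1*25 + 7)/(1*7 + 2) = 32/9.
Compare the errors: |x - 25/7| = |132*7 - 25*37|/(37*7) = 1/259, and |x - 32/9| = |132*9 - 32*37|/(37*9) = 4/333.
Cross-multiplying, 1*333 = 333 < 1036 = 4*259, so 1/259 is smaller: the convergent 25/7 is closer to x than 32/9.

25/7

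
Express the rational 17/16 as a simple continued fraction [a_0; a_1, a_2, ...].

Run the Euclidean algorithm on 17 and 16; the successive quotients are the partial quotients a_0, a_1, ... (each step inverts the fractional part left over by the previous one):
  17 = 1*16 + 1, so a_0 = 1.
  16 = 16*1 + 0, so a_1 = 16.
The remainder reaches 0 after 2 divisions, so the expansion has 2 partial quotients, read off in order.

[1; 16]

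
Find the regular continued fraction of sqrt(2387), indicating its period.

Write x_i = (sqrt(2387) + m_i)/d_i with (m_0, d_0) = (0, 1). a_0 = floor(sqrt(2387)) = 48, since 48^2 = 2304 <= 2387 < 2401 = 49^2.
Iterate m_{i+1} = d_i*a_i - m_i, d_{i+1} = (2387 - m_{i+1}^2)/d_i, a_{i+1} = floor((a_0 + m_{i+1})/d_{i+1}):
  m_1 = 1*48 - 0 = 48, d_1 = (2387 - 48^2)/1 = 83/1 = 83, a_1 = floor((48 + 48)/83) = 1.
  m_2 = 83*1 - 48 = 35, d_2 = (2387 - 35^2)/83 = 1162/83 = 14, a_2 = floor((48 + 35)/14) = 5.
  m_3 = 14*5 - 35 = 35, d_3 = (2387 - 35^2)/14 = 1162/14 = 83, a_3 = floor((48 + 35)/83) = 1.
  m_4 = 83*1 - 35 = 48, d_4 = (2387 - 48^2)/83 = 83/83 = 1, a_4 = floor((48 + 48)/1) = 96.
  m_5 = 1*96 - 48 = 48, d_5 = (2387 - 48^2)/1 = 83/1 = 83: (m_5, d_5) = (m_1, d_1) = (48, 83), so from here the quotients repeat a_1, ..., a_4; the period length is 4.
Hence the expansion of sqrt(2387) is a_0 = 48 followed by the repeating block 1, 5, 1, 96 (period 4).

[48; (1, 5, 1, 96)]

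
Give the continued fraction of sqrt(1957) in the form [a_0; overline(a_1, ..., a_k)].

Write x_i = (sqrt(1957) + m_i)/d_i with (m_0, d_0) = (0, 1). a_0 = floor(sqrt(1957)) = 44, since 44^2 = 1936 <= 1957 < 2025 = 45^2.
Iterate m_{i+1} = d_i*a_i - m_i, d_{i+1} = (1957 - m_{i+1}^2)/d_i, a_{i+1} = floor((a_0 + m_{i+1})/d_{i+1}):
  m_1 = 1*44 - 0 = 44, d_1 = (1957 - 44^2)/1 = 21/1 = 21, a_1 = floor((44 + 44)/21) = 4.
  m_2 = 21*4 - 44 = 40, d_2 = (1957 - 40^2)/21 = 357/21 = 17, a_2 = floor((44 + 40)/17) = 4.
  m_3 = 17*4 - 40 = 28, d_3 = (1957 - 28^2)/17 = 1173/17 = 69, a_3 = floor((44 + 28)/69) = 1.
  m_4 = 69*1 - 28 = 41, d_4 = (1957 - 41^2)/69 = 276/69 = 4, a_4 = floor((44 + 41)/4) = 21.
  m_5 = 4*21 - 41 = 43, d_5 = (1957 - 43^2)/4 = 108/4 = 27, a_5 = floor((44 + 43)/27) = 3.
  m_6 = 27*3 - 43 = 38, d_6 = (1957 - 38^2)/27 = 513/27 = 19, a_6 = floor((44 + 38)/19) = 4.
  m_7 = 19*4 - 38 = 38, d_7 = (1957 - 38^2)/19 = 513/19 = 27, a_7 = floor((44 + 38)/27) = 3.
  m_8 = 27*3 - 38 = 43, d_8 = (1957 - 43^2)/27 = 108/27 = 4, a_8 = floor((44 + 43)/4) = 21.
  m_9 = 4*21 - 43 = 41, d_9 = (1957 - 41^2)/4 = 276/4 = 69, a_9 = floor((44 + 41)/69) = 1.
  m_10 = 69*1 - 41 = 28, d_10 = (1957 - 28^2)/69 = 1173/69 = 17, a_10 = floor((44 + 28)/17) = 4.
  m_11 = 17*4 - 28 = 40, d_11 = (1957 - 40^2)/17 = 357/17 = 21, a_11 = floor((44 + 40)/21) = 4.
  m_12 = 21*4 - 40 = 44, d_12 = (1957 - 44^2)/21 = 21/21 = 1, a_12 = floor((44 + 44)/1) = 88.
  m_13 = 1*88 - 44 = 44, d_13 = (1957 - 44^2)/1 = 21/1 = 21: (m_13, d_13) = (m_1, d_1) = (44, 21), so from here the quotients repeat a_1, ..., a_12; the period length is 12.
Hence the expansion of sqrt(1957) is a_0 = 44 followed by the repeating block 4, 4, 1, 21, 3, 4, 3, 21, 1, 4, 4, 88 (period 12).

[44; overline(4, 4, 1, 21, 3, 4, 3, 21, 1, 4, 4, 88)]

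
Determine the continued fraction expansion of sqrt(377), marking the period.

[19; (2, 2, 2, 38)]

Write x_i = (sqrt(377) + m_i)/d_i with (m_0, d_0) = (0, 1). a_0 = floor(sqrt(377)) = 19, since 19^2 = 361 <= 377 < 400 = 20^2.
Iterate m_{i+1} = d_i*a_i - m_i, d_{i+1} = (377 - m_{i+1}^2)/d_i, a_{i+1} = floor((a_0 + m_{i+1})/d_{i+1}):
  m_1 = 1*19 - 0 = 19, d_1 = (377 - 19^2)/1 = 16/1 = 16, a_1 = floor((19 + 19)/16) = 2.
  m_2 = 16*2 - 19 = 13, d_2 = (377 - 13^2)/16 = 208/16 = 13, a_2 = floor((19 + 13)/13) = 2.
  m_3 = 13*2 - 13 = 13, d_3 = (377 - 13^2)/13 = 208/13 = 16, a_3 = floor((19 + 13)/16) = 2.
  m_4 = 16*2 - 13 = 19, d_4 = (377 - 19^2)/16 = 16/16 = 1, a_4 = floor((19 + 19)/1) = 38.
  m_5 = 1*38 - 19 = 19, d_5 = (377 - 19^2)/1 = 16/1 = 16: (m_5, d_5) = (m_1, d_1) = (19, 16), so from here the quotients repeat a_1, ..., a_4; the period length is 4.
Hence the expansion of sqrt(377) is a_0 = 19 followed by the repeating block 2, 2, 2, 38 (period 4).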